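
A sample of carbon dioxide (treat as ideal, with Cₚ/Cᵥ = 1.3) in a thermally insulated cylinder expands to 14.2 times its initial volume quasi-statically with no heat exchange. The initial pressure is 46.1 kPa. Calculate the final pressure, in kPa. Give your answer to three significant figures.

Since PV^γ is constant along a reversible adiabat, P₂ = P₁ (V₁/V₂)^γ.
P₂ = 46.1 × (1/14.2)^(1.3) = 1.465 kPa.

P₂ ≈ 1.46 kPa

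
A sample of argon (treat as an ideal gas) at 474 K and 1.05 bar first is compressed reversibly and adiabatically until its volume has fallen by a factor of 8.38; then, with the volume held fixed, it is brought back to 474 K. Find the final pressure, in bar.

For a monatomic ideal gas γ = 5/3.
Adiabatic step (PV^γ = const): P₂ = 1.05×8.38^(5/3) = 36.3 bar; T₂ = 474×8.38^(2/3) = 1956 K.
Isochoric: P₃ = P₂(T₃/T₂) = 36.3 × (474/1956) = 8.799 bar.

P₃ ≈ 8.80 bar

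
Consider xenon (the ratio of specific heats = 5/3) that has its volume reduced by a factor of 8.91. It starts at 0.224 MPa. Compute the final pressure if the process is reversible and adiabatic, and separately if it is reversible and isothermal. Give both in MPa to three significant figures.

adiabatic: 8.58 MPa; isothermal: 2.00 MPa

Isothermal: P₂ = P₁(V₁/V₂) = 0.224×8.91 = 1.996 MPa.
Adiabatic: P₂ = P₁(V₁/V₂)^γ = 0.224×8.91^(5/3) = 8.578 MPa.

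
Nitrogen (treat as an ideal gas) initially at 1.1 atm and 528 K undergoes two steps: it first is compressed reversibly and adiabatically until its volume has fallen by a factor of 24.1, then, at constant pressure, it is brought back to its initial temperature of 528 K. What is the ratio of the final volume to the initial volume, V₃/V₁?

V₃/V₁ ≈ 0.0116

For a diatomic ideal gas γ = 7/5.
Adiabatic step: V₂/V₁ = 0.04149; T₂ = T₁·24.1^(2/5) = 1886 K.
Isobaric step: V₃/V₂ = T₃/T₂ = 528/1886.
V₃/V₁ = (V₂/V₁)(V₃/V₂) = 0.04149 × (528/1886) = 0.01162.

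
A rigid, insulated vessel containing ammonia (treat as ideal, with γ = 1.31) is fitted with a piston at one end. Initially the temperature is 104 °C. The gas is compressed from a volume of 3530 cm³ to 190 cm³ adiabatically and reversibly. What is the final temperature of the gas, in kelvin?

For a reversible adiabat TV^(γ−1) is constant, so T₂ = T₁ (V₁/V₂)^(γ−1).
T₁ = 104 °C = 377.1 K.
T₂ = 377.1 × (3530/190)^(0.31) = 933.1 K.

T₂ ≈ 933 K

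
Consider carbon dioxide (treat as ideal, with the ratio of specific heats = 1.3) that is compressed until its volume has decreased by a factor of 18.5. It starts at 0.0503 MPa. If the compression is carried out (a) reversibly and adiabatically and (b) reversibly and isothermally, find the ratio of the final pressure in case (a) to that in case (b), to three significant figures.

Isothermal: P_b = P₁(V₁/V₂) = 0.0503×18.5.
Adiabatic: P_a = P₁(V₁/V₂)^γ = 0.0503×18.5^(1.3).
P_a/P_b = (V₁/V₂)^(γ−1) = 18.5^(0.3) = 2.4.

P_adiabatic / P_isothermal ≈ 2.40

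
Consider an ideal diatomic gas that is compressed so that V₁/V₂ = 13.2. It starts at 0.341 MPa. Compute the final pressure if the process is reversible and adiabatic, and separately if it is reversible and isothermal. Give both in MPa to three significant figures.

adiabatic: 12.6 MPa; isothermal: 4.50 MPa

For a diatomic ideal gas γ = 7/5.
Isothermal: P₂ = P₁(V₁/V₂) = 0.341×13.2 = 4.501 MPa.
Adiabatic: P₂ = P₁(V₁/V₂)^γ = 0.341×13.2^(7/5) = 12.63 MPa.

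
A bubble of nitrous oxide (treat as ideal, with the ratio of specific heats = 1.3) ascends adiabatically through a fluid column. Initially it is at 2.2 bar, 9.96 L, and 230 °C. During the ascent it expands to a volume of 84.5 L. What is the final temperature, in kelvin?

T₂ ≈ 265 K

Adiabatic: T₁V₁^(γ−1) = T₂V₂^(γ−1) ⇒ T₂ = T₁ (V₁/V₂)^(γ−1).
T₁ = 230 °C = 503.1 K.
T₂ = 503.1 × (9.96/84.5)^(0.3) = 264.9 K.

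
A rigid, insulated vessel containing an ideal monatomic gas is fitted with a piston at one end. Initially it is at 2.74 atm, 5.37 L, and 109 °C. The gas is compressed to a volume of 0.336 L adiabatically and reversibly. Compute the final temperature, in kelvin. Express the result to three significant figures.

T₂ ≈ 2420 K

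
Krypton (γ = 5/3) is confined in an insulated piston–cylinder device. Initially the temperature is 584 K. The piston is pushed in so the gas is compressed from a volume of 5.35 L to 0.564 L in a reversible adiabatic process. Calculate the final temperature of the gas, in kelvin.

T₂ ≈ 2620 K

Adiabatic: T₁V₁^(γ−1) = T₂V₂^(γ−1) ⇒ T₂ = T₁ (V₁/V₂)^(γ−1).
T₂ = 584 × (5.35/0.564)^(2/3) = 2617 K.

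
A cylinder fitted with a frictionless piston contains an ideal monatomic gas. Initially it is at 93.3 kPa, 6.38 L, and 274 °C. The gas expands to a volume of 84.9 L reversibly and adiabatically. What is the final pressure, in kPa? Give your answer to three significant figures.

P₂ ≈ 1.25 kPa

Since PV^γ is constant along a reversible adiabat, P₂ = P₁ (V₁/V₂)^γ.
γ = 5/3 for a monatomic ideal gas.
P₂ = 93.3 × (6.38/84.9)^(5/3) = 1.249 kPa.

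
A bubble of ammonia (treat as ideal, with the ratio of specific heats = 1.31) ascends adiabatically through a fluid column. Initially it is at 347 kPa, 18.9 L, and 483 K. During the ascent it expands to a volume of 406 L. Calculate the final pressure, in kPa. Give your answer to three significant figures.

Adiabatic: P₁V₁^γ = P₂V₂^γ ⇒ P₂ = P₁ (V₁/V₂)^γ.
P₂ = 347 × (18.9/406)^(1.31) = 6.242 kPa.

P₂ ≈ 6.24 kPa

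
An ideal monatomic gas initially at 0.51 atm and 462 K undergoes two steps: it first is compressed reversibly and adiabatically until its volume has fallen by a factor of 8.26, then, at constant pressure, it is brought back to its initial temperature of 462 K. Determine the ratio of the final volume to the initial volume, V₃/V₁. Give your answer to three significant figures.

V₃/V₁ ≈ 0.0296

For a monatomic ideal gas γ = 5/3.
Adiabatic step: V₂/V₁ = 0.1211; T₂ = T₁·8.26^(2/3) = 1888 K.
Isobaric step: V₃/V₂ = T₃/T₂ = 462/1888.
V₃/V₁ = (V₂/V₁)(V₃/V₂) = 0.1211 × (462/1888) = 0.02963.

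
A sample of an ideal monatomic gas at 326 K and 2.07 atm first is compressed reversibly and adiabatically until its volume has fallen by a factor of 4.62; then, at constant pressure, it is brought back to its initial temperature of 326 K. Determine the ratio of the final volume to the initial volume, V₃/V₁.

V₃/V₁ ≈ 0.0780

For a monatomic ideal gas γ = 5/3.
Adiabatic step: V₂/V₁ = 0.2165; T₂ = T₁·4.62^(2/3) = 904.3 K.
Isobaric step: V₃/V₂ = T₃/T₂ = 326/904.3.
V₃/V₁ = (V₂/V₁)(V₃/V₂) = 0.2165 × (326/904.3) = 0.07803.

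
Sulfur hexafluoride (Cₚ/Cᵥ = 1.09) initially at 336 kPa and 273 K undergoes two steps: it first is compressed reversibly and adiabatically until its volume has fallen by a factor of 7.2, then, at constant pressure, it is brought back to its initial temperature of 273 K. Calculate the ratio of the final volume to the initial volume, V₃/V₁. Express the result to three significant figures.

Adiabatic step: V₂/V₁ = 0.1389; T₂ = T₁·7.2^(0.09) = 326.1 K.
Isobaric step: V₃/V₂ = T₃/T₂ = 273/326.1.
V₃/V₁ = (V₂/V₁)(V₃/V₂) = 0.1389 × (273/326.1) = 0.1163.

V₃/V₁ ≈ 0.116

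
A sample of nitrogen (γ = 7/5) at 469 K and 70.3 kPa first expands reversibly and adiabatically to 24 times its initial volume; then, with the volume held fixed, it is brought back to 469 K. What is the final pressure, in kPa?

P₃ ≈ 2.93 kPa

Adiabatic step (PV^γ = const): P₂ = 70.3×(1/24)^(7/5) = 0.8216 kPa; T₂ = 469×(1/24)^(2/5) = 131.5 K.
Isochoric: P₃ = P₂(T₃/T₂) = 0.8216 × (469/131.5) = 2.929 kPa.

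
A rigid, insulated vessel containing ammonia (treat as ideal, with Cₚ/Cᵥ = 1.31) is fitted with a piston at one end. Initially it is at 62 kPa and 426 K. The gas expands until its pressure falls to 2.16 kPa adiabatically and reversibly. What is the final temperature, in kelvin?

Along an adiabat T P^((1−γ)/γ) is constant, so T₂ = T₁ (P₂/P₁)^((γ−1)/γ).
T₂ = 426 × (2.16/62)^(0.237) = 192.5 K.

T₂ ≈ 192 K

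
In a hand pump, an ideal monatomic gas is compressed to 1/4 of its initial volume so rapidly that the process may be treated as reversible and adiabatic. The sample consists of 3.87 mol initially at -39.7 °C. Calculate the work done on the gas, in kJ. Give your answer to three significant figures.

Adiabatic: T₁V₁^(γ−1) = T₂V₂^(γ−1) ⇒ T₂ = T₁ (V₁/V₂)^(γ−1).
γ = 5/3 for a monatomic ideal gas, so γ−1 = 2/3.
T₁ = -39.7 °C = 233.4 K.
T₂ = 233.4 × 4^(2/3) = 588.3 K.
Q = 0, so ΔU = W_on_gas = nCᵥΔT with Cᵥ = R/(γ−1) = 12.47 J/(mol·K).
ΔU = 3.87 × 12.47 × (588.3 − 233.4) = 17120 J.

W ≈ 17.1 kJ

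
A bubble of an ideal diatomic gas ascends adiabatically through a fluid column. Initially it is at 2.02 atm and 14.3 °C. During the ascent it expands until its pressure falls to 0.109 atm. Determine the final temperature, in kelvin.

Along an adiabat T P^((1−γ)/γ) is constant, so T₂ = T₁ (P₂/P₁)^((γ−1)/γ).
For a diatomic ideal gas γ = 7/5, so (γ−1)/γ = 2/7.
T₁ = 14.3 °C = 287.4 K.
T₂ = 287.4 × (0.109/2.02)^(2/7) = 124.8 K.

T₂ ≈ 125 K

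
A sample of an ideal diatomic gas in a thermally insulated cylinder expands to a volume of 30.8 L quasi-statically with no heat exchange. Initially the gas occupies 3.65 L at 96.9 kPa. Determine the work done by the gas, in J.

γ = 7/5 for a diatomic ideal gas.
P₂ = P₁(V₁/V₂)^γ = 96.9×(3.65/30.8)^(7/5) = 4.893 kPa.
For a reversible adiabat, W_by_gas = (P₁V₁ − P₂V₂)/(γ−1).
W_by = (96900×0.00365 − 4893×0.0308) / (2/5) = 507.5 J.

W ≈ 507 J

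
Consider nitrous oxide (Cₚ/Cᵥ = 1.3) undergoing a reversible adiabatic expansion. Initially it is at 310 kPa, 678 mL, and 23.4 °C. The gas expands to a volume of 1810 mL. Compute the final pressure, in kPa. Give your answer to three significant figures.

Adiabatic: P₁V₁^γ = P₂V₂^γ ⇒ P₂ = P₁ (V₁/V₂)^γ.
P₂ = 310 × (678/1810)^(1.3) = 86.49 kPa.

P₂ ≈ 86.5 kPa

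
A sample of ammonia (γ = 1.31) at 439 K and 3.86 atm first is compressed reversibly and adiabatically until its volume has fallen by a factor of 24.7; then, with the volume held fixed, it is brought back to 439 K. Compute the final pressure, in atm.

P₃ ≈ 95.3 atm

Adiabatic step (PV^γ = const): P₂ = 3.86×24.7^(1.31) = 257.6 atm; T₂ = 439×24.7^(0.31) = 1186 K.
Isochoric: P₃ = P₂(T₃/T₂) = 257.6 × (439/1186) = 95.34 atm.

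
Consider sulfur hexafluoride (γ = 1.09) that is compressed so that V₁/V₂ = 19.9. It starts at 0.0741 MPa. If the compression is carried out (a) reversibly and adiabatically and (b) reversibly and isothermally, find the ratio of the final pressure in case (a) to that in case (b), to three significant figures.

Isothermal: P_b = P₁(V₁/V₂) = 0.0741×19.9.
Adiabatic: P_a = P₁(V₁/V₂)^γ = 0.0741×19.9^(1.09).
P_a/P_b = (V₁/V₂)^(γ−1) = 19.9^(0.09) = 1.309.

P_adiabatic / P_isothermal ≈ 1.31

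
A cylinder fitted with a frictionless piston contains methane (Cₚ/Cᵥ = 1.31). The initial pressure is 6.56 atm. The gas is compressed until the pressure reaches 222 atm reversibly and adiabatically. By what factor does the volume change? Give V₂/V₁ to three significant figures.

V₂/V₁ ≈ 0.0680

From PV^γ = const, V₂/V₁ = (P₁/P₂)^(1/γ).
V₂/V₁ = (6.56/222)^(0.763) = 0.068.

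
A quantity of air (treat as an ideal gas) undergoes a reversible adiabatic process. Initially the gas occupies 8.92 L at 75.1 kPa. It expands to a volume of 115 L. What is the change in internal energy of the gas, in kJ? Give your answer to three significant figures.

γ = 7/5 for a diatomic ideal gas.
P₂ = P₁(V₁/V₂)^γ = 75.1×(8.92/115)^(7/5) = 2.095 kPa.
For a reversible adiabat, W_by_gas = (P₁V₁ − P₂V₂)/(γ−1).
W_by = (75100×0.00892 − 2095×0.115) / (2/5) = 1072 J.
Q = 0 ⇒ ΔU = −W_by = -1072 J.

ΔU ≈ -1.07 kJ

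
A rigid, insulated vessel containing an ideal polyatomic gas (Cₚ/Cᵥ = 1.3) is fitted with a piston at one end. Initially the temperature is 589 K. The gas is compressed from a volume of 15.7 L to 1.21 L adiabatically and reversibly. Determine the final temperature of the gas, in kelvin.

T₂ ≈ 1270 K

For a reversible adiabat TV^(γ−1) is constant, so T₂ = T₁ (V₁/V₂)^(γ−1).
T₂ = 589 × (15.7/1.21)^(0.3) = 1271 K.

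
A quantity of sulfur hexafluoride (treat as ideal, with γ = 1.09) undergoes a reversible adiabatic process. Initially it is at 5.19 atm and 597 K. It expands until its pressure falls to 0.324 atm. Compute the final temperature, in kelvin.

T₂ ≈ 475 K

Along an adiabat T P^((1−γ)/γ) is constant, so T₂ = T₁ (P₂/P₁)^((γ−1)/γ).
T₂ = 597 × (0.324/5.19)^(0.0826) = 474.8 K.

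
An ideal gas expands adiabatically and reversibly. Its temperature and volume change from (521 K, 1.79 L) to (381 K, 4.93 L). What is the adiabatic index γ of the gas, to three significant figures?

γ ≈ 1.31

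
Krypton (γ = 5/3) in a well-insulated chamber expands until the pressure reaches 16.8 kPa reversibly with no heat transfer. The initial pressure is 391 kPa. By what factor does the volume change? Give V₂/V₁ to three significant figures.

V₂/V₁ ≈ 6.61

From PV^γ = const, V₂/V₁ = (P₁/P₂)^(1/γ).
V₂/V₁ = (391/16.8)^(3/5) = 6.609.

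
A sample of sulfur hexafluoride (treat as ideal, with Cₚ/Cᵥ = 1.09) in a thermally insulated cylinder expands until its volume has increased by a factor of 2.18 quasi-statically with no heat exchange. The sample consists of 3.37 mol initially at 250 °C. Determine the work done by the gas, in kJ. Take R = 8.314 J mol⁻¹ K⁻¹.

W ≈ 11.0 kJ

For a reversible adiabat TV^(γ−1) is constant, so T₂ = T₁ (V₁/V₂)^(γ−1).
T₁ = 250 °C = 523.1 K.
T₂ = 523.1 × (1/2.18)^(0.09) = 487.7 K.
Q = 0, so ΔU = W_on_gas = nCᵥΔT with Cᵥ = R/(γ−1) = 92.38 J/(mol·K).
ΔU = 3.37 × 92.38 × (487.7 − 523.1) = -11030 J.
Work done by the gas = −ΔU = 11030 J.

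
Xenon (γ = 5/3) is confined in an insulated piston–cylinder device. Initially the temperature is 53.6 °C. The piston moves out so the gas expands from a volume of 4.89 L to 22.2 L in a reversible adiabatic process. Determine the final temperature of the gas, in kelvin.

For a reversible adiabat TV^(γ−1) is constant, so T₂ = T₁ (V₁/V₂)^(γ−1).
T₁ = 53.6 °C = 326.8 K.
T₂ = 326.8 × (4.89/22.2)^(2/3) = 119.2 K.

T₂ ≈ 119 K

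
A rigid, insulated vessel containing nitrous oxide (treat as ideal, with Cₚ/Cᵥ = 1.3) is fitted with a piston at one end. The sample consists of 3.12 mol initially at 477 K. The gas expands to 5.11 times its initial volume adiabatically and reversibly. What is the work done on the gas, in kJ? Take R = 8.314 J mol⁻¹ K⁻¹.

W ≈ -16.0 kJ

Adiabatic: T₁V₁^(γ−1) = T₂V₂^(γ−1) ⇒ T₂ = T₁ (V₁/V₂)^(γ−1).
T₂ = 477 × (1/5.11)^(0.3) = 292.4 K.
Q = 0, so ΔU = W_on_gas = nCᵥΔT with Cᵥ = R/(γ−1) = 27.71 J/(mol·K).
ΔU = 3.12 × 27.71 × (292.4 − 477) = -15960 J.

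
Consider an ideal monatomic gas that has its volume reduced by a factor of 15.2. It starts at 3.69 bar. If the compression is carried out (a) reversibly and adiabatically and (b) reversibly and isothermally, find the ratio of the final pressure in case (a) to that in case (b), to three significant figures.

For a monatomic ideal gas γ = 5/3.
Isothermal: P_b = P₁(V₁/V₂) = 3.69×15.2.
Adiabatic: P_a = P₁(V₁/V₂)^γ = 3.69×15.2^(5/3).
P_a/P_b = (V₁/V₂)^(γ−1) = 15.2^(2/3) = 6.136.

P_adiabatic / P_isothermal ≈ 6.14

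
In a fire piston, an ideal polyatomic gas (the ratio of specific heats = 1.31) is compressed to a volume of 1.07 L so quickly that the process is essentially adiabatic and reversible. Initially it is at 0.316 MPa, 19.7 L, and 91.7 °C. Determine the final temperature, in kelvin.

For a reversible adiabat TV^(γ−1) is constant, so T₂ = T₁ (V₁/V₂)^(γ−1).
T₁ = 91.7 °C = 364.8 K.
T₂ = 364.8 × (19.7/1.07)^(0.31) = 900.1 K.

T₂ ≈ 900 K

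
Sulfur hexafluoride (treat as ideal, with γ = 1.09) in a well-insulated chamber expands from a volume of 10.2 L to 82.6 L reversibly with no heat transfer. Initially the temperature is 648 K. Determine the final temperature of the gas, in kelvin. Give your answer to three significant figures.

T₂ ≈ 537 K

For a reversible adiabat TV^(γ−1) is constant, so T₂ = T₁ (V₁/V₂)^(γ−1).
T₂ = 648 × (10.2/82.6)^(0.09) = 536.8 K.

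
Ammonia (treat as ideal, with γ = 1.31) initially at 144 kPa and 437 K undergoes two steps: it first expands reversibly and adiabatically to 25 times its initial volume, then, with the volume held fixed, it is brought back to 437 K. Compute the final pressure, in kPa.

P₃ ≈ 5.76 kPa

Adiabatic step (PV^γ = const): P₂ = 144×(1/25)^(1.31) = 2.124 kPa; T₂ = 437×(1/25)^(0.31) = 161.1 K.
Isochoric: P₃ = P₂(T₃/T₂) = 2.124 × (437/161.1) = 5.76 kPa.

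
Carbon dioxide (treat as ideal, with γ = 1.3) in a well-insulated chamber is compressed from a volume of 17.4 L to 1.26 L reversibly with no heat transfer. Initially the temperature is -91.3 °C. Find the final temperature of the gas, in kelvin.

For a reversible adiabat TV^(γ−1) is constant, so T₂ = T₁ (V₁/V₂)^(γ−1).
T₁ = -91.3 °C = 181.8 K.
T₂ = 181.8 × (17.4/1.26)^(0.3) = 399.7 K.

T₂ ≈ 400 K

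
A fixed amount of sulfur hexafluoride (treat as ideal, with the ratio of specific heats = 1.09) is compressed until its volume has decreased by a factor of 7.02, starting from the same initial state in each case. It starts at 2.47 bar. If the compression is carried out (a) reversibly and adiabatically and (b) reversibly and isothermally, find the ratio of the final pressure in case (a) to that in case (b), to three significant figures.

Isothermal: P_b = P₁(V₁/V₂) = 2.47×7.02.
Adiabatic: P_a = P₁(V₁/V₂)^γ = 2.47×7.02^(1.09).
P_a/P_b = (V₁/V₂)^(γ−1) = 7.02^(0.09) = 1.192.

P_adiabatic / P_isothermal ≈ 1.19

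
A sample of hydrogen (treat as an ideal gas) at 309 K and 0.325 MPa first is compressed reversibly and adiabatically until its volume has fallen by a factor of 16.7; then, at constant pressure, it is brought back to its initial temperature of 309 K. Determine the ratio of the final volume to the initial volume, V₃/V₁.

V₃/V₁ ≈ 0.0194

For a diatomic ideal gas γ = 7/5.
Adiabatic step: V₂/V₁ = 0.05988; T₂ = T₁·16.7^(2/5) = 952.9 K.
Isobaric step: V₃/V₂ = T₃/T₂ = 309/952.9.
V₃/V₁ = (V₂/V₁)(V₃/V₂) = 0.05988 × (309/952.9) = 0.01942.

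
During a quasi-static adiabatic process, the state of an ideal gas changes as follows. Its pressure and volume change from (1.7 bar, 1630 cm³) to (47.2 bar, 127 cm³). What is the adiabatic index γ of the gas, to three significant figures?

PV^γ = const ⇒ γ = ln(P₂/P₁) / ln(V₁/V₂).
γ = ln(47.2/1.7) / ln(1630/127) = 1.302.

γ ≈ 1.30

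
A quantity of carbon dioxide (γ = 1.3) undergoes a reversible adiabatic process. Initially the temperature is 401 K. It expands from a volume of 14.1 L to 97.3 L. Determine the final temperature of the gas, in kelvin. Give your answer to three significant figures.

T₂ ≈ 225 K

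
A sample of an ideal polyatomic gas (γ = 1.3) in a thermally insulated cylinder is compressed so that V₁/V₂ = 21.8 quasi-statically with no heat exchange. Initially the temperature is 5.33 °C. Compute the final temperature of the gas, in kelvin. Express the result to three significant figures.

T₂ ≈ 702 K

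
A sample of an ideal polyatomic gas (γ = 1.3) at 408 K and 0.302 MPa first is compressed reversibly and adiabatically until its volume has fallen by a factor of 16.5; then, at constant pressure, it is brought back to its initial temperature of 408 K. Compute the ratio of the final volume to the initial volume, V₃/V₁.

V₃/V₁ ≈ 0.0261

Adiabatic step: V₂/V₁ = 0.06061; T₂ = T₁·16.5^(0.3) = 946 K.
Isobaric step: V₃/V₂ = T₃/T₂ = 408/946.
V₃/V₁ = (V₂/V₁)(V₃/V₂) = 0.06061 × (408/946) = 0.02614.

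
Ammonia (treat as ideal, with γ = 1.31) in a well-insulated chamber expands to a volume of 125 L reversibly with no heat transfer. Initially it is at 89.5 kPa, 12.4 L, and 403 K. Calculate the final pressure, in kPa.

P₂ ≈ 4.34 kPa

Since PV^γ is constant along a reversible adiabat, P₂ = P₁ (V₁/V₂)^γ.
P₂ = 89.5 × (12.4/125)^(1.31) = 4.338 kPa.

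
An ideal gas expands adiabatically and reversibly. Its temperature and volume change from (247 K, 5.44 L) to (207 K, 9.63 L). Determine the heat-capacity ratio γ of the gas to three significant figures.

TV^(γ−1) = const ⇒ γ − 1 = ln(T₂/T₁) / ln(V₁/V₂).
γ = 1 + ln(207/247) / ln(5.44/9.63) = 1.309.

γ ≈ 1.31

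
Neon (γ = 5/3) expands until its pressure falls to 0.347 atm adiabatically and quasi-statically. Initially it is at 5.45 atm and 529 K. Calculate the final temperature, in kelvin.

Adiabatic: T₂/T₁ = (P₂/P₁)^((γ−1)/γ).
T₂ = 529 × (0.347/5.45)^(2/5) = 175.8 K.

T₂ ≈ 176 K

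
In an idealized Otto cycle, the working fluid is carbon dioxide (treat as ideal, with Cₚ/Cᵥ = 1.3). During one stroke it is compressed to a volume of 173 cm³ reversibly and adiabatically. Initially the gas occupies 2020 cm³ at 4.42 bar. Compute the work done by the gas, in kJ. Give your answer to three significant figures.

W ≈ -3.24 kJ

P₂ = P₁(V₁/V₂)^γ = 4.42×(2020/173)^(1.3) = 107.9 bar.
For a reversible adiabat, W_by_gas = (P₁V₁ − P₂V₂)/(γ−1).
W_by = (442000×0.00202 − 1.079×10^7×0.000173) / (0.3) = -3245 J.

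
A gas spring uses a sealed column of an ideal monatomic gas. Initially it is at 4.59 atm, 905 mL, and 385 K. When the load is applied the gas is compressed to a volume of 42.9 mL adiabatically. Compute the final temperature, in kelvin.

T₂ ≈ 2940 K

Adiabatic: T₁V₁^(γ−1) = T₂V₂^(γ−1) ⇒ T₂ = T₁ (V₁/V₂)^(γ−1).
γ = 5/3 for a monatomic ideal gas.
T₂ = 385 × (905/42.9)^(2/3) = 2939 K.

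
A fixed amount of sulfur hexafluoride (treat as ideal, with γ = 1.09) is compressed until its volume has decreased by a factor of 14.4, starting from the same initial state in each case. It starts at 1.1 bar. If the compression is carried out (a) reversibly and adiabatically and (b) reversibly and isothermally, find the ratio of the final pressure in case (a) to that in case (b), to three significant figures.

Isothermal: P_b = P₁(V₁/V₂) = 1.1×14.4.
Adiabatic: P_a = P₁(V₁/V₂)^γ = 1.1×14.4^(1.09).
P_a/P_b = (V₁/V₂)^(γ−1) = 14.4^(0.09) = 1.271.

P_adiabatic / P_isothermal ≈ 1.27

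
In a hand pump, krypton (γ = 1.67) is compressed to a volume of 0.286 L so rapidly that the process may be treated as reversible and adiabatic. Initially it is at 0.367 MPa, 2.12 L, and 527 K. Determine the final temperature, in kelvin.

Adiabatic: T₁V₁^(γ−1) = T₂V₂^(γ−1) ⇒ T₂ = T₁ (V₁/V₂)^(γ−1).
T₂ = 527 × (2.12/0.286)^(0.67) = 2017 K.

T₂ ≈ 2020 K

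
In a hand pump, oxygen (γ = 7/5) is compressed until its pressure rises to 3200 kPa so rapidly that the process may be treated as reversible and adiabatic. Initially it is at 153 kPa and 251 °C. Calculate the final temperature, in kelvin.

Along an adiabat T P^((1−γ)/γ) is constant, so T₂ = T₁ (P₂/P₁)^((γ−1)/γ).
T₁ = 251 °C = 524.1 K.
T₂ = 524.1 × (3200/153)^(2/7) = 1249 K.

T₂ ≈ 1250 K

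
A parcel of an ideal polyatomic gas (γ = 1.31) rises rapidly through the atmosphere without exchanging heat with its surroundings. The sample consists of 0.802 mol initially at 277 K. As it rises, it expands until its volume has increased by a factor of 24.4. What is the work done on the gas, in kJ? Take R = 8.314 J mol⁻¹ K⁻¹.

W ≈ -3.74 kJ

For a reversible adiabat TV^(γ−1) is constant, so T₂ = T₁ (V₁/V₂)^(γ−1).
T₂ = 277 × (1/24.4)^(0.31) = 102.9 K.
Q = 0, so ΔU = W_on_gas = nCᵥΔT with Cᵥ = R/(γ−1) = 26.82 J/(mol·K).
ΔU = 0.802 × 26.82 × (102.9 − 277) = -3745 J.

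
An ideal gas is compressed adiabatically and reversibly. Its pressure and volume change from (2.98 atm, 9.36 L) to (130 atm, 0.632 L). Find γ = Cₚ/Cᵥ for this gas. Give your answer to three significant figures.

γ ≈ 1.40

PV^γ = const ⇒ γ = ln(P₂/P₁) / ln(V₁/V₂).
γ = ln(130/2.98) / ln(9.36/0.632) = 1.401.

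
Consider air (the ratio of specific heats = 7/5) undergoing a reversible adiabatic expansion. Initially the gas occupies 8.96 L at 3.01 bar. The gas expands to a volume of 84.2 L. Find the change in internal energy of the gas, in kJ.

ΔU ≈ -3.99 kJ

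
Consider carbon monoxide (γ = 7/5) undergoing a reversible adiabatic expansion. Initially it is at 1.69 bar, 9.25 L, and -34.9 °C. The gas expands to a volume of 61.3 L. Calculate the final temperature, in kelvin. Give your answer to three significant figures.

Adiabatic: T₁V₁^(γ−1) = T₂V₂^(γ−1) ⇒ T₂ = T₁ (V₁/V₂)^(γ−1).
T₁ = -34.9 °C = 238.2 K.
T₂ = 238.2 × (9.25/61.3)^(2/5) = 111.8 K.

T₂ ≈ 112 K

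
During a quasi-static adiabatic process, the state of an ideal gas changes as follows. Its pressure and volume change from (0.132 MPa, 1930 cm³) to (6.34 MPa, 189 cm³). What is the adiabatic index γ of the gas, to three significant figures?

γ ≈ 1.67

PV^γ = const ⇒ γ = ln(P₂/P₁) / ln(V₁/V₂).
γ = ln(6.34/0.132) / ln(1930/189) = 1.666.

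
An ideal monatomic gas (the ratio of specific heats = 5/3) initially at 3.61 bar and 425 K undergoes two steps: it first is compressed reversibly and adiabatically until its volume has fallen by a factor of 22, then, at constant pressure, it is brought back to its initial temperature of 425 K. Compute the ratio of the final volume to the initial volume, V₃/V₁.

Adiabatic step: V₂/V₁ = 0.04545; T₂ = T₁·22^(2/3) = 3337 K.
Isobaric step: V₃/V₂ = T₃/T₂ = 425/3337.
V₃/V₁ = (V₂/V₁)(V₃/V₂) = 0.04545 × (425/3337) = 0.005789.

V₃/V₁ ≈ 0.00579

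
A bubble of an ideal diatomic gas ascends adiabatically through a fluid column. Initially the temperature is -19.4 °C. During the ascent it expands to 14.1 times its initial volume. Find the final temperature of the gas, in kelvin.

T₂ ≈ 88.0 K

For a reversible adiabat TV^(γ−1) is constant, so T₂ = T₁ (V₁/V₂)^(γ−1).
For a diatomic ideal gas γ = 7/5, so γ−1 = 2/5.
T₁ = -19.4 °C = 253.7 K.
T₂ = 253.7 × (1/14.1)^(2/5) = 88.05 K.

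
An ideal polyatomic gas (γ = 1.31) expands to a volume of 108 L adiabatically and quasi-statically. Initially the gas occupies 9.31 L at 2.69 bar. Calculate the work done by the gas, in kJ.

P₂ = P₁(V₁/V₂)^γ = 2.69×(9.31/108)^(1.31) = 0.1085 bar.
For a reversible adiabat, W_by_gas = (P₁V₁ − P₂V₂)/(γ−1).
W_by = (269000×0.00931 − 10850×0.108) / (0.31) = 4300 J.

W ≈ 4.30 kJ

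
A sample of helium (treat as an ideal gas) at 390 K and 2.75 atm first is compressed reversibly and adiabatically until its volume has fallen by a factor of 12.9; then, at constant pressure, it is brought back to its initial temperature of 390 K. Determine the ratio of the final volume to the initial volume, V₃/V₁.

V₃/V₁ ≈ 0.0141

For a monatomic ideal gas γ = 5/3.
Adiabatic step: V₂/V₁ = 0.07752; T₂ = T₁·12.9^(2/3) = 2145 K.
Isobaric step: V₃/V₂ = T₃/T₂ = 390/2145.
V₃/V₁ = (V₂/V₁)(V₃/V₂) = 0.07752 × (390/2145) = 0.01409.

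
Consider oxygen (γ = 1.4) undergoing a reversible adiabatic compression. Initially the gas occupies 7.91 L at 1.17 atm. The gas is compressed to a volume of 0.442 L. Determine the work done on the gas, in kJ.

W ≈ 5.09 kJ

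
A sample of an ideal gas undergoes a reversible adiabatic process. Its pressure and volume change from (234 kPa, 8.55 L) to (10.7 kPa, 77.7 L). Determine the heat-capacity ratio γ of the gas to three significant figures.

γ ≈ 1.40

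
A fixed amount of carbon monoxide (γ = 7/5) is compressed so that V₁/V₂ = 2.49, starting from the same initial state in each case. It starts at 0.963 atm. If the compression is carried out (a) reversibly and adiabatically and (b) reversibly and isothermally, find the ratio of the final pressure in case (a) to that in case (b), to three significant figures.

Isothermal: P_b = P₁(V₁/V₂) = 0.963×2.49.
Adiabatic: P_a = P₁(V₁/V₂)^γ = 0.963×2.49^(7/5).
P_a/P_b = (V₁/V₂)^(γ−1) = 2.49^(2/5) = 1.44.

P_adiabatic / P_isothermal ≈ 1.44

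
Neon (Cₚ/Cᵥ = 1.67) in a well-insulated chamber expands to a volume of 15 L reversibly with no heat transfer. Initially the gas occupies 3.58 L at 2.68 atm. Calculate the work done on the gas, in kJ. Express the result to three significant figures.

W ≈ -0.895 kJ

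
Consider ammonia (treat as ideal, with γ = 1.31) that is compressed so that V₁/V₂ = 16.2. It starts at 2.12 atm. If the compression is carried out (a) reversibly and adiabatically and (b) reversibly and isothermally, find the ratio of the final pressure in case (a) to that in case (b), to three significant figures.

Isothermal: P_b = P₁(V₁/V₂) = 2.12×16.2.
Adiabatic: P_a = P₁(V₁/V₂)^γ = 2.12×16.2^(1.31).
P_a/P_b = (V₁/V₂)^(γ−1) = 16.2^(0.31) = 2.371.

P_adiabatic / P_isothermal ≈ 2.37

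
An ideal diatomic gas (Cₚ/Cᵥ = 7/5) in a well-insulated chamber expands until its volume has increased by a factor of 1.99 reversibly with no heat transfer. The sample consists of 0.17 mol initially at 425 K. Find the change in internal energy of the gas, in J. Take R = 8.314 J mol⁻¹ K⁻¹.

For a reversible adiabat TV^(γ−1) is constant, so T₂ = T₁ (V₁/V₂)^(γ−1).
T₂ = 425 × (1/1.99)^(2/5) = 322.7 K.
Q = 0, so ΔU = W_on_gas = nCᵥΔT with Cᵥ = R/(γ−1) = 20.79 J/(mol·K).
ΔU = 0.17 × 20.79 × (322.7 − 425) = -361.3 J.

ΔU ≈ -361 J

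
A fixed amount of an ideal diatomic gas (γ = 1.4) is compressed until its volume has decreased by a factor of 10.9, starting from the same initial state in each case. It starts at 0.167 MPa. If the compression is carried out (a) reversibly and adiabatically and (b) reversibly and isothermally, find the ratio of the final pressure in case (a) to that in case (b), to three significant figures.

P_adiabatic / P_isothermal ≈ 2.60

Isothermal: P_b = P₁(V₁/V₂) = 0.167×10.9.
Adiabatic: P_a = P₁(V₁/V₂)^γ = 0.167×10.9^(1.4).
P_a/P_b = (V₁/V₂)^(γ−1) = 10.9^(0.4) = 2.6.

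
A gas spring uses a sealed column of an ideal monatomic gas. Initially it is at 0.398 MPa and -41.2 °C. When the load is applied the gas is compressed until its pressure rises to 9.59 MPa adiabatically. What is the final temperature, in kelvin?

T₂ ≈ 828 K

Adiabatic: T₂/T₁ = (P₂/P₁)^((γ−1)/γ).
For a monatomic ideal gas γ = 5/3, so (γ−1)/γ = 2/5.
T₁ = -41.2 °C = 231.9 K.
T₂ = 231.9 × (9.59/0.398)^(2/5) = 828.3 K.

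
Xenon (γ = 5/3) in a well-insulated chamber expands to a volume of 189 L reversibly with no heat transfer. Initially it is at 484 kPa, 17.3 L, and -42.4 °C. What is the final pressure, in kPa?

P₂ ≈ 9.00 kPa

Adiabatic: P₁V₁^γ = P₂V₂^γ ⇒ P₂ = P₁ (V₁/V₂)^γ.
P₂ = 484 × (17.3/189)^(5/3) = 8.998 kPa.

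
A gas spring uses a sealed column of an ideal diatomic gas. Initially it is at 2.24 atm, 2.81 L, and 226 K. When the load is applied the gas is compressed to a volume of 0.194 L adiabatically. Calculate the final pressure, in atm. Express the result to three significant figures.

Adiabatic: P₁V₁^γ = P₂V₂^γ ⇒ P₂ = P₁ (V₁/V₂)^γ.
γ = 7/5 for a diatomic ideal gas.
P₂ = 2.24 × (2.81/0.194)^(7/5) = 94.52 atm.

P₂ ≈ 94.5 atm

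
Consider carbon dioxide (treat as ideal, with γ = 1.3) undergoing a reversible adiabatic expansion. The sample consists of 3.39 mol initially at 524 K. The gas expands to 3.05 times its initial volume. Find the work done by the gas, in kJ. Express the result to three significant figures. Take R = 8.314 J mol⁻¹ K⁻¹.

W ≈ 14.0 kJ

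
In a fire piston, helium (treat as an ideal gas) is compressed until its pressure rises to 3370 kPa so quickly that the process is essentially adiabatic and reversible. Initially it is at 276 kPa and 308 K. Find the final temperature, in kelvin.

T₂ ≈ 838 K

Adiabatic: T₂/T₁ = (P₂/P₁)^((γ−1)/γ).
For a monatomic ideal gas γ = 5/3, so (γ−1)/γ = 2/5.
T₂ = 308 × (3370/276)^(2/5) = 838 K.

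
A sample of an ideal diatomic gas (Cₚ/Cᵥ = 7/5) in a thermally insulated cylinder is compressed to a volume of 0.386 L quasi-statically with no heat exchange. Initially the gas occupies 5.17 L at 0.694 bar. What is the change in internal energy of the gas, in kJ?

P₂ = P₁(V₁/V₂)^γ = 0.694×(5.17/0.386)^(7/5) = 26.24 bar.
For a reversible adiabat, W_by_gas = (P₁V₁ − P₂V₂)/(γ−1).
W_by = (69400×0.00517 − 2.624×10^6×0.000386) / (2/5) = -1636 J.
Q = 0 ⇒ ΔU = −W_by = 1636 J.

ΔU ≈ 1.64 kJ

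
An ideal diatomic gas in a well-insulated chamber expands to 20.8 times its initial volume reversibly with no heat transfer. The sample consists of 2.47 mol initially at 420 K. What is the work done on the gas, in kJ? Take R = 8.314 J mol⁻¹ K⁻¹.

W ≈ -15.2 kJ

Adiabatic: T₁V₁^(γ−1) = T₂V₂^(γ−1) ⇒ T₂ = T₁ (V₁/V₂)^(γ−1).
γ = 7/5 for a diatomic ideal gas, so γ−1 = 2/5.
T₂ = 420 × (1/20.8)^(2/5) = 124.7 K.
Q = 0, so ΔU = W_on_gas = nCᵥΔT with Cᵥ = R/(γ−1) = 20.79 J/(mol·K).
ΔU = 2.47 × 20.79 × (124.7 − 420) = -15160 J.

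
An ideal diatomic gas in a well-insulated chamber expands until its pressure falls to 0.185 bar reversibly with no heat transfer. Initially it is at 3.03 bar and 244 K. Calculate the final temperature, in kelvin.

T₂ ≈ 110 K

Adiabatic: T₂/T₁ = (P₂/P₁)^((γ−1)/γ).
For a diatomic ideal gas γ = 7/5, so (γ−1)/γ = 2/7.
T₂ = 244 × (0.185/3.03)^(2/7) = 109.8 K.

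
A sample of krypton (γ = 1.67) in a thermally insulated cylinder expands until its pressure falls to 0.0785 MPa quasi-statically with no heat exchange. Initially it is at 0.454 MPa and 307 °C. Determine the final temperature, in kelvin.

Along an adiabat T P^((1−γ)/γ) is constant, so T₂ = T₁ (P₂/P₁)^((γ−1)/γ).
T₁ = 307 °C = 580.1 K.
T₂ = 580.1 × (0.0785/0.454)^(0.401) = 286.9 K.

T₂ ≈ 287 K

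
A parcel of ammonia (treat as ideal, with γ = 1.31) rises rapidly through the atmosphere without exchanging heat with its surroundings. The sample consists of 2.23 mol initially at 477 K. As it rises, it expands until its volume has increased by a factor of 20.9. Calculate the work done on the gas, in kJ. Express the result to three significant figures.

W ≈ -17.4 kJ

Adiabatic: T₁V₁^(γ−1) = T₂V₂^(γ−1) ⇒ T₂ = T₁ (V₁/V₂)^(γ−1).
T₂ = 477 × (1/20.9)^(0.31) = 185.9 K.
Q = 0, so ΔU = W_on_gas = nCᵥΔT with Cᵥ = R/(γ−1) = 26.82 J/(mol·K).
ΔU = 2.23 × 26.82 × (185.9 − 477) = -17410 J.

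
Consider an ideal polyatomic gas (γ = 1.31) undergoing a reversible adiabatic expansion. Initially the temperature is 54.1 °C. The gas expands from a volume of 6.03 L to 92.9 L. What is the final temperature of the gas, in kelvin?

T₂ ≈ 140 K

Adiabatic: T₁V₁^(γ−1) = T₂V₂^(γ−1) ⇒ T₂ = T₁ (V₁/V₂)^(γ−1).
T₁ = 54.1 °C = 327.2 K.
T₂ = 327.2 × (6.03/92.9)^(0.31) = 140.2 K.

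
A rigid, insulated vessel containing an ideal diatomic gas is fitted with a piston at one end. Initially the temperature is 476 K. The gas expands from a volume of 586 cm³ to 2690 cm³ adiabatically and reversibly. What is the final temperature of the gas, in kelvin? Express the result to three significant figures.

T₂ ≈ 259 K

Adiabatic: T₁V₁^(γ−1) = T₂V₂^(γ−1) ⇒ T₂ = T₁ (V₁/V₂)^(γ−1).
For a diatomic ideal gas γ = 7/5, so γ−1 = 2/5.
T₂ = 476 × (586/2690)^(2/5) = 258.7 K.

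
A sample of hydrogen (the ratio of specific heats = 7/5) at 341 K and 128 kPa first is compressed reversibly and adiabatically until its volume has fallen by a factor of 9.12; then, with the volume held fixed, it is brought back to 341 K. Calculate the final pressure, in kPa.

Adiabatic step (PV^γ = const): P₂ = 128×9.12^(7/5) = 2826 kPa; T₂ = 341×9.12^(2/5) = 825.6 K.
Isochoric: P₃ = P₂(T₃/T₂) = 2826 × (341/825.6) = 1167 kPa.

P₃ ≈ 1170 kPa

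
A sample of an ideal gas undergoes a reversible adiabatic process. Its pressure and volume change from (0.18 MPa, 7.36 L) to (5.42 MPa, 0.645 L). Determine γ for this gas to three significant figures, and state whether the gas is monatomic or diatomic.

γ ≈ 1.40; diatomic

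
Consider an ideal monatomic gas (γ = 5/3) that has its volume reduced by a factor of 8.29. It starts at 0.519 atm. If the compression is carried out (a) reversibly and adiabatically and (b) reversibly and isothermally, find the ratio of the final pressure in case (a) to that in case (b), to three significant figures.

P_adiabatic / P_isothermal ≈ 4.10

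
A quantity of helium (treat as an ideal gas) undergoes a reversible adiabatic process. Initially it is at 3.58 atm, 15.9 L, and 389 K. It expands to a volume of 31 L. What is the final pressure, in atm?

P₂ ≈ 1.18 atm

Since PV^γ is constant along a reversible adiabat, P₂ = P₁ (V₁/V₂)^γ.
γ = 5/3 for a monatomic ideal gas.
P₂ = 3.58 × (15.9/31)^(5/3) = 1.177 atm.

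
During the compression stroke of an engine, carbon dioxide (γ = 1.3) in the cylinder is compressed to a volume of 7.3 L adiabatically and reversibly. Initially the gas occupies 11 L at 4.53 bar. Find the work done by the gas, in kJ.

W ≈ -2.17 kJ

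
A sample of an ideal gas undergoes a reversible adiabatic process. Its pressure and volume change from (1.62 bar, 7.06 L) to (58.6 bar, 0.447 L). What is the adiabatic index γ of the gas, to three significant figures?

PV^γ = const ⇒ γ = ln(P₂/P₁) / ln(V₁/V₂).
γ = ln(58.6/1.62) / ln(7.06/0.447) = 1.3.

γ ≈ 1.30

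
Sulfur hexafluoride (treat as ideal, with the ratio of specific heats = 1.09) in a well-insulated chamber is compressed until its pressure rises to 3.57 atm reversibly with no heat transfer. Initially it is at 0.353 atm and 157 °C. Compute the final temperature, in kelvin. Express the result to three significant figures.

Adiabatic: T₂/T₁ = (P₂/P₁)^((γ−1)/γ).
T₁ = 157 °C = 430.1 K.
T₂ = 430.1 × (3.57/0.353)^(0.0826) = 520.7 K.

T₂ ≈ 521 K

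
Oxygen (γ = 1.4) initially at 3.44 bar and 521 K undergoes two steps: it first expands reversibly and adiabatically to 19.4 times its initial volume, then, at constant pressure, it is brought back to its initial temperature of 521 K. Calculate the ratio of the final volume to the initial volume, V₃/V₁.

V₃/V₁ ≈ 63.5

Adiabatic step: V₂/V₁ = 19.4; T₂ = T₁·(1/19.4)^(0.4) = 159.1 K.
Isobaric step: V₃/V₂ = T₃/T₂ = 521/159.1.
V₃/V₁ = (V₂/V₁)(V₃/V₂) = 19.4 × (521/159.1) = 63.52.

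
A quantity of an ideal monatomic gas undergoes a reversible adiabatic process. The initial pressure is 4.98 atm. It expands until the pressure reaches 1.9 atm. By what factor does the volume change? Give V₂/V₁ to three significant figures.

V₂/V₁ ≈ 1.78

From PV^γ = const, V₂/V₁ = (P₁/P₂)^(1/γ).
For a monatomic ideal gas γ = 5/3.
V₂/V₁ = (4.98/1.9)^(3/5) = 1.783.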